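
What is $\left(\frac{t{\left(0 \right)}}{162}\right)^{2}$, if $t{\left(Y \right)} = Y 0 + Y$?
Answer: $0$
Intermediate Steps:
$t{\left(Y \right)} = Y$ ($t{\left(Y \right)} = 0 + Y = Y$)
$\left(\frac{t{\left(0 \right)}}{162}\right)^{2} = \left(\frac{0}{162}\right)^{2} = \left(0 \cdot \frac{1}{162}\right)^{2} = 0^{2} = 0$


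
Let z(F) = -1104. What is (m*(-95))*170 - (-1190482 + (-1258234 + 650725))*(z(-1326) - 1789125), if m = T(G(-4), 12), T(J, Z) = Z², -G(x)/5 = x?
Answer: -3218817955539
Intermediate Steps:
G(x) = -5*x
m = 144 (m = 12² = 144)
(m*(-95))*170 - (-1190482 + (-1258234 + 650725))*(z(-1326) - 1789125) = (144*(-95))*170 - (-1190482 + (-1258234 + 650725))*(-1104 - 1789125) = -13680*170 - (-1190482 - 607509)*(-1790229) = -2325600 - (-1797991)*(-1790229) = -2325600 - 1*3218815629939 = -2325600 - 3218815629939 = -3218817955539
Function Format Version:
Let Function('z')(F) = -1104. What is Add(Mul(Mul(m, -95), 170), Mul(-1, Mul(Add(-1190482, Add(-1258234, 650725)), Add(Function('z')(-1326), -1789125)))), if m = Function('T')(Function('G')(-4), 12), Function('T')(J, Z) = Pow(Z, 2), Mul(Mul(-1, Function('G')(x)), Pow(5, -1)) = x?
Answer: -3218817955539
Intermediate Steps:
Function('G')(x) = Mul(-5, x)
m = 144 (m = Pow(12, 2) = 144)
Add(Mul(Mul(m, -95), 170), Mul(-1, Mul(Add(-1190482, Add(-1258234, 650725)), Add(Function('z')(-1326), -1789125)))) = Add(Mul(Mul(144, -95), 170), Mul(-1, Mul(Add(-1190482, Add(-1258234, 650725)), Add(-1104, -1789125)))) = Add(Mul(-13680, 170), Mul(-1, Mul(Add(-1190482, -607509), -1790229))) = Add(-2325600, Mul(-1, Mul(-1797991, -1790229))) = Add(-2325600, Mul(-1, 3218815629939)) = Add(-2325600, -3218815629939) = -3218817955539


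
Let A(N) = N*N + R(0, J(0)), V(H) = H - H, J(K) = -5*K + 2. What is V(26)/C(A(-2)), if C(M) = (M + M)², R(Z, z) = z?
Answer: 0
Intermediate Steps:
J(K) = 2 - 5*K
V(H) = 0
A(N) = 2 + N² (A(N) = N*N + (2 - 5*0) = N² + (2 + 0) = N² + 2 = 2 + N²)
C(M) = 4*M² (C(M) = (2*M)² = 4*M²)
V(26)/C(A(-2)) = 0/((4*(2 + (-2)²)²)) = 0/((4*(2 + 4)²)) = 0/((4*6²)) = 0/((4*36)) = 0/144 = 0*(1/144) = 0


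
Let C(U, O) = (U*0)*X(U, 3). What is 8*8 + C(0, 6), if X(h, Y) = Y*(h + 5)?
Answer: 64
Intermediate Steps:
X(h, Y) = Y*(5 + h)
C(U, O) = 0 (C(U, O) = (U*0)*(3*(5 + U)) = 0*(15 + 3*U) = 0)
8*8 + C(0, 6) = 8*8 + 0 = 64 + 0 = 64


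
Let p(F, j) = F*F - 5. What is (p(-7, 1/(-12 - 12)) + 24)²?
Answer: 4624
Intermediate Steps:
p(F, j) = -5 + F² (p(F, j) = F² - 5 = -5 + F²)
(p(-7, 1/(-12 - 12)) + 24)² = ((-5 + (-7)²) + 24)² = ((-5 + 49) + 24)² = (44 + 24)² = 68² = 4624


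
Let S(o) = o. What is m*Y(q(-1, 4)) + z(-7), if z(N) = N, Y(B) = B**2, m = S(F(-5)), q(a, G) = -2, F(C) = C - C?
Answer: -7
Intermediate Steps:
F(C) = 0
m = 0
m*Y(q(-1, 4)) + z(-7) = 0*(-2)**2 - 7 = 0*4 - 7 = 0 - 7 = -7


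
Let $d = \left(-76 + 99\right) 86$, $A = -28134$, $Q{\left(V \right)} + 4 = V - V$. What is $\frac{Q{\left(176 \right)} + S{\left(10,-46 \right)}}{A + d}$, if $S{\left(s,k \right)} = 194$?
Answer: $- \frac{95}{13078} \approx -0.0072641$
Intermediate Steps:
$Q{\left(V \right)} = -4$ ($Q{\left(V \right)} = -4 + \left(V - V\right) = -4 + 0 = -4$)
$d = 1978$ ($d = 23 \cdot 86 = 1978$)
$\frac{Q{\left(176 \right)} + S{\left(10,-46 \right)}}{A + d} = \frac{-4 + 194}{-28134 + 1978} = \frac{190}{-26156} = 190 \left(- \frac{1}{26156}\right) = - \frac{95}{13078}$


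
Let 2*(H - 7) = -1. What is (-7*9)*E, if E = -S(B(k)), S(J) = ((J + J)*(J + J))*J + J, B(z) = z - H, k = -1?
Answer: -106785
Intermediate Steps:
H = 13/2 (H = 7 + (1/2)*(-1) = 7 - 1/2 = 13/2 ≈ 6.5000)
B(z) = -13/2 + z (B(z) = z - 1*13/2 = z - 13/2 = -13/2 + z)
S(J) = J + 4*J**3 (S(J) = ((2*J)*(2*J))*J + J = (4*J**2)*J + J = 4*J**3 + J = J + 4*J**3)
E = 1695 (E = -((-13/2 - 1) + 4*(-13/2 - 1)**3) = -(-15/2 + 4*(-15/2)**3) = -(-15/2 + 4*(-3375/8)) = -(-15/2 - 3375/2) = -1*(-1695) = 1695)
(-7*9)*E = -7*9*1695 = -63*1695 = -106785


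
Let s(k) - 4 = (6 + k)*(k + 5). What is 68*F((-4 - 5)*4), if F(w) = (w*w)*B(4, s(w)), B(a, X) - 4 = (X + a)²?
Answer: 77539244544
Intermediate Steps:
s(k) = 4 + (5 + k)*(6 + k) (s(k) = 4 + (6 + k)*(k + 5) = 4 + (6 + k)*(5 + k) = 4 + (5 + k)*(6 + k))
B(a, X) = 4 + (X + a)²
F(w) = w²*(4 + (38 + w² + 11*w)²) (F(w) = (w*w)*(4 + ((34 + w² + 11*w) + 4)²) = w²*(4 + (38 + w² + 11*w)²))
68*F((-4 - 5)*4) = 68*(((-4 - 5)*4)²*(4 + (38 + ((-4 - 5)*4)² + 11*((-4 - 5)*4))²)) = 68*((-9*4)²*(4 + (38 + (-9*4)² + 11*(-9*4))²)) = 68*((-36)²*(4 + (38 + (-36)² + 11*(-36))²)) = 68*(1296*(4 + (38 + 1296 - 396)²)) = 68*(1296*(4 + 938²)) = 68*(1296*(4 + 879844)) = 68*(1296*879848) = 68*1140283008 = 77539244544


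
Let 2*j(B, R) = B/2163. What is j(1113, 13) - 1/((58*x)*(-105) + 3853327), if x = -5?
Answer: 205839975/800058062 ≈ 0.25728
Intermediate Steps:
j(B, R) = B/4326 (j(B, R) = (B/2163)/2 = B/4326)
j(1113, 13) - 1/((58*x)*(-105) + 3853327) = (1/4326)*1113 - 1/((58*(-5))*(-105) + 3853327) = 53/206 - 1/(-290*(-105) + 3853327) = 53/206 - 1/(30450 + 3853327) = 53/206 - 1/3883777 = 205839975/800058062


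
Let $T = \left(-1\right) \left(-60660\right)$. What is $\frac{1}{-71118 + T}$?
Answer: $- \frac{1}{10458} \approx -9.5621 \cdot 10^{-5}$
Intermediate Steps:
$T = 60660$
$\frac{1}{-71118 + T} = \frac{1}{-71118 + 60660} = \frac{1}{-10458} = - \frac{1}{10458}$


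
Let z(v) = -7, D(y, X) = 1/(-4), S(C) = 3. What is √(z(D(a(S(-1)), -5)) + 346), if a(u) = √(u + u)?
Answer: √339 ≈ 18.412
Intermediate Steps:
a(u) = √2*√u (a(u) = √(2*u) = √2*√u)
D(y, X) = -¼
√(z(D(a(S(-1)), -5)) + 346) = √(-7 + 346) = √339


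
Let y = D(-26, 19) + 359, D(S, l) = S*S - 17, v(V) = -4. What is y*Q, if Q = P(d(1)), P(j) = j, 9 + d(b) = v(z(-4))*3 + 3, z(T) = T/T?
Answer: -18324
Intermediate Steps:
z(T) = 1
d(b) = -18 (d(b) = -9 + (-4*3 + 3) = -9 + (-12 + 3) = -9 - 9 = -18)
D(S, l) = -17 + S**2 (D(S, l) = S**2 - 17 = -17 + S**2)
Q = -18
y = 1018 (y = (-17 + (-26)**2) + 359 = (-17 + 676) + 359 = 659 + 359 = 1018)
y*Q = 1018*(-18) = -18324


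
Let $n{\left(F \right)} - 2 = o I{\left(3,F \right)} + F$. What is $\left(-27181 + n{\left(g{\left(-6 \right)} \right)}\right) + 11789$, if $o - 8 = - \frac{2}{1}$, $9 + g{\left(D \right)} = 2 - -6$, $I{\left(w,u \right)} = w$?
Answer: $-15373$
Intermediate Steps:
$g{\left(D \right)} = -1$ ($g{\left(D \right)} = -9 + \left(2 - -6\right) = -9 + \left(2 + 6\right) = -9 + 8 = -1$)
$o = 6$ ($o = 8 - \frac{2}{1} = 8 - 2 = 6$)
$n{\left(F \right)} = 20 + F$ ($n{\left(F \right)} = 2 + \left(6 \cdot 3 + F\right) = 2 + \left(18 + F\right) = 20 + F$)
$\left(-27181 + n{\left(g{\left(-6 \right)} \right)}\right) + 11789 = \left(-27181 + \left(20 - 1\right)\right) + 11789 = \left(-27181 + 19\right) + 11789 = -27162 + 11789 = -15373$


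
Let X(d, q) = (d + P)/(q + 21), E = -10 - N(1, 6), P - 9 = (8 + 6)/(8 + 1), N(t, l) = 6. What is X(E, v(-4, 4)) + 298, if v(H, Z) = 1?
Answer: 58955/198 ≈ 297.75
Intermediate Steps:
P = 95/9 (P = 9 + (8 + 6)/(8 + 1) = 9 + 14/9 = 95/9 ≈ 10.556)
E = -16 (E = -10 - 1*6 = -10 - 6 = -16)
X(d, q) = (95/9 + d)/(21 + q) (X(d, q) = (d + 95/9)/(q + 21) = (95/9 + d)/(21 + q))
X(E, v(-4, 4)) + 298 = (95/9 - 16)/(21 + 1) + 298 = -49/9/22 + 298 = (1/22)*(-49/9) + 298 = -49/198 + 298 = 58955/198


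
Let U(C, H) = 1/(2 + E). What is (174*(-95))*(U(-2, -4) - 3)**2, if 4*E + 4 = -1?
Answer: -137750/3 ≈ -45917.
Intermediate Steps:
E = -5/4 (E = -1 + (1/4)*(-1) = -1 - 1/4 = -5/4 ≈ -1.2500)
U(C, H) = 4/3 (U(C, H) = 1/(2 - 5/4) = 1/(3/4) = 4/3)
(174*(-95))*(U(-2, -4) - 3)**2 = (174*(-95))*(4/3 - 3)**2 = -16530*(-5/3)**2 = -16530*25/9 = -137750/3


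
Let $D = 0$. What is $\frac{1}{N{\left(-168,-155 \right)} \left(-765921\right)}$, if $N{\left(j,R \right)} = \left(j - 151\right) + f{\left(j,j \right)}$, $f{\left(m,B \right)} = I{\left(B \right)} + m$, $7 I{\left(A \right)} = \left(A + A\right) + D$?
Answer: $\frac{1}{409767735} \approx 2.4404 \cdot 10^{-9}$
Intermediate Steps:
$I{\left(A \right)} = \frac{2 A}{7}$ ($I{\left(A \right)} = \frac{\left(A + A\right) + 0}{7} = \frac{2 A + 0}{7} = \frac{2 A}{7}$)
$f{\left(m,B \right)} = m + \frac{2 B}{7}$ ($f{\left(m,B \right)} = \frac{2 B}{7} + m = m + \frac{2 B}{7}$)
$N{\left(j,R \right)} = -151 + \frac{16 j}{7}$ ($N{\left(j,R \right)} = \left(j - 151\right) + \left(j + \frac{2 j}{7}\right) = \left(-151 + j\right) + \frac{9 j}{7} = -151 + \frac{16 j}{7}$)
$\frac{1}{N{\left(-168,-155 \right)} \left(-765921\right)} = \frac{1}{\left(-151 + \frac{16}{7} \left(-168\right)\right) \left(-765921\right)} = \frac{1}{-151 - 384} \left(- \frac{1}{765921}\right) = \frac{1}{-535} \left(- \frac{1}{765921}\right) = \left(- \frac{1}{535}\right) \left(- \frac{1}{765921}\right) = \frac{1}{409767735}$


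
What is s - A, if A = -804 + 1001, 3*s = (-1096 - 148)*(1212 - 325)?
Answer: -1104019/3 ≈ -3.6801e+5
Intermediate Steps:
s = -1103428/3 (s = ((-1096 - 148)*(1212 - 325))/3 = (-1244*887)/3 = (⅓)*(-1103428) = -1103428/3 ≈ -3.6781e+5)
A = 197
s - A = -1103428/3 - 1*197 = -1103428/3 - 197 = -1104019/3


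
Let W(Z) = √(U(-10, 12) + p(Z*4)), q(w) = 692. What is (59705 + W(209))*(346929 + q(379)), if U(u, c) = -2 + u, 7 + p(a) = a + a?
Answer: 20754711805 + 347621*√1653 ≈ 2.0769e+10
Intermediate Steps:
p(a) = -7 + 2*a (p(a) = -7 + (a + a) = -7 + 2*a)
W(Z) = √(-19 + 8*Z) (W(Z) = √((-2 - 10) + (-7 + 2*(Z*4))) = √(-12 + (-7 + 2*(4*Z))) = √(-12 + (-7 + 8*Z)) = √(-19 + 8*Z))
(59705 + W(209))*(346929 + q(379)) = (59705 + √(-19 + 8*209))*(346929 + 692) = (59705 + √(-19 + 1672))*347621 = (59705 + √1653)*347621 = 20754711805 + 347621*√1653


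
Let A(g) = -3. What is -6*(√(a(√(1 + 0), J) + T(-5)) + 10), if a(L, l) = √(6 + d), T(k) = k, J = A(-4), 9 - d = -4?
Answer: -60 - 6*I*√(5 - √19) ≈ -60.0 - 4.8041*I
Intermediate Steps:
d = 13 (d = 9 - 1*(-4) = 9 + 4 = 13)
J = -3
a(L, l) = √19 (a(L, l) = √(6 + 13) = √19)
-6*(√(a(√(1 + 0), J) + T(-5)) + 10) = -6*(√(√19 - 5) + 10) = -6*(√(-5 + √19) + 10) = -6*(10 + √(-5 + √19)) = -60 - 6*√(-5 + √19)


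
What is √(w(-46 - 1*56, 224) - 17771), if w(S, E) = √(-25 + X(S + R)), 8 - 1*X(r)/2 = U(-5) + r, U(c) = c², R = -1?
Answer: √(-17771 + 7*√3) ≈ 133.26*I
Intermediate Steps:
X(r) = -34 - 2*r (X(r) = 16 - 2*((-5)² + r) = 16 - 2*(25 + r) = 16 + (-50 - 2*r) = -34 - 2*r)
w(S, E) = √(-57 - 2*S) (w(S, E) = √(-25 + (-34 - 2*(S - 1))) = √(-25 + (-34 - 2*(-1 + S))) = √(-25 + (-34 + (2 - 2*S))) = √(-25 + (-32 - 2*S)) = √(-57 - 2*S))
√(w(-46 - 1*56, 224) - 17771) = √(√(-57 - 2*(-46 - 1*56)) - 17771) = √(√(-57 - 2*(-46 - 56)) - 17771) = √(√(-57 - 2*(-102)) - 17771) = √(√(-57 + 204) - 17771) = √(√147 - 17771) = √(7*√3 - 17771) = √(-17771 + 7*√3)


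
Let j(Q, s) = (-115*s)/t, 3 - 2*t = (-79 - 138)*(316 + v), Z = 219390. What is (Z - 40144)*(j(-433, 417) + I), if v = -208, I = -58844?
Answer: -82413751332932/7813 ≈ -1.0548e+10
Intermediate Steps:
t = 23439/2 (t = 3/2 - (-79 - 138)*(316 - 208)/2 = 3/2 - (-217)*108/2 = 3/2 - 1/2*(-23436) = 3/2 + 11718 = 23439/2 ≈ 11720.)
j(Q, s) = -230*s/23439 (j(Q, s) = (-115*s)/(23439/2) = -115*s*(2/23439) = -230*s/23439)
(Z - 40144)*(j(-433, 417) + I) = (219390 - 40144)*(-230/23439*417 - 58844) = 179246*(-31970/7813 - 58844) = 179246*(-459780142/7813) = -82413751332932/7813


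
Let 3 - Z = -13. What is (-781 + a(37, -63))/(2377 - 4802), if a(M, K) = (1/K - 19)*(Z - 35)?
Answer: 26441/152775 ≈ 0.17307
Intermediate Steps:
Z = 16 (Z = 3 - 1*(-13) = 3 + 13 = 16)
a(M, K) = 361 - 19/K (a(M, K) = (1/K - 19)*(16 - 35) = (-19 + 1/K)*(-19) = 361 - 19/K)
(-781 + a(37, -63))/(2377 - 4802) = (-781 + (361 - 19/(-63)))/(2377 - 4802) = (-781 + (361 - 19*(-1/63)))/(-2425) = (-781 + (361 + 19/63))*(-1/2425) = (-781 + 22762/63)*(-1/2425) = -26441/63*(-1/2425) = 26441/152775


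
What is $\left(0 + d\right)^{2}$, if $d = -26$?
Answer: $676$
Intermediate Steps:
$\left(0 + d\right)^{2} = \left(0 - 26\right)^{2} = \left(-26\right)^{2} = 676$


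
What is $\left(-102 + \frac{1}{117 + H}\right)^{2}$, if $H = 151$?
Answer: $\frac{747202225}{71824} \approx 10403.0$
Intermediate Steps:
$\left(-102 + \frac{1}{117 + H}\right)^{2} = \left(-102 + \frac{1}{117 + 151}\right)^{2} = \left(-102 + \frac{1}{268}\right)^{2} = \left(- \frac{27335}{268}\right)^{2} = \frac{747202225}{71824}$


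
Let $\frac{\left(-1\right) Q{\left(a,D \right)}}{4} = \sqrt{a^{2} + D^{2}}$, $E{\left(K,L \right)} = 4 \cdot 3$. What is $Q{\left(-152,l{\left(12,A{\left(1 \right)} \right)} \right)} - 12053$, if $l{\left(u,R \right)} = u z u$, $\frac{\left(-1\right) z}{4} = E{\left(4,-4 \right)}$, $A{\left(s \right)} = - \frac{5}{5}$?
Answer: $-12053 - 32 \sqrt{746857} \approx -39708.0$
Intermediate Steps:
$A{\left(s \right)} = -1$ ($A{\left(s \right)} = \left(-5\right) \frac{1}{5} = -1$)
$E{\left(K,L \right)} = 12$
$z = -48$ ($z = \left(-4\right) 12 = -48$)
$l{\left(u,R \right)} = - 48 u^{2}$ ($l{\left(u,R \right)} = u \left(-48\right) u = - 48 u u = - 48 u^{2}$)
$Q{\left(a,D \right)} = - 4 \sqrt{D^{2} + a^{2}}$ ($Q{\left(a,D \right)} = - 4 \sqrt{a^{2} + D^{2}} = - 4 \sqrt{D^{2} + a^{2}}$)
$Q{\left(-152,l{\left(12,A{\left(1 \right)} \right)} \right)} - 12053 = - 4 \sqrt{\left(- 48 \cdot 12^{2}\right)^{2} + \left(-152\right)^{2}} - 12053 = - 4 \sqrt{\left(\left(-48\right) 144\right)^{2} + 23104} - 12053 = - 4 \sqrt{\left(-6912\right)^{2} + 23104} - 12053 = - 4 \sqrt{47775744 + 23104} - 12053 = - 4 \sqrt{47798848} - 12053 = - 4 \cdot 8 \sqrt{746857} - 12053 = - 32 \sqrt{746857} - 12053 = -12053 - 32 \sqrt{746857}$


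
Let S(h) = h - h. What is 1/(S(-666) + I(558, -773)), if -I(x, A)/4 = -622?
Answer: 1/2488 ≈ 0.00040193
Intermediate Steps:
I(x, A) = 2488 (I(x, A) = -4*(-622) = 2488)
S(h) = 0
1/(S(-666) + I(558, -773)) = 1/(0 + 2488) = 1/2488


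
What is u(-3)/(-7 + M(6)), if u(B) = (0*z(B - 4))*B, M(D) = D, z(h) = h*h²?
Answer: 0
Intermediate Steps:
z(h) = h³
u(B) = 0 (u(B) = (0*(B - 4)³)*B = (0*(-4 + B)³)*B = 0*B = 0)
u(-3)/(-7 + M(6)) = 0/(-7 + 6) = 0/(-1) = -1*0 = 0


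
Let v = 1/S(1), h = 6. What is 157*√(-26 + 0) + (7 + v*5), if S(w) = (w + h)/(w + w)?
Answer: 59/7 + 157*I*√26 ≈ 8.4286 + 800.55*I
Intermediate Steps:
S(w) = (6 + w)/(2*w) (S(w) = (w + 6)/(w + w) = (6 + w)/((2*w)) = (6 + w)*(1/(2*w)) = (6 + w)/(2*w))
v = 2/7 (v = 1/((½)*(6 + 1)/1) = 1/((½)*1*7) = 1/(7/2) = 2/7 ≈ 0.28571)
157*√(-26 + 0) + (7 + v*5) = 157*√(-26 + 0) + (7 + (2/7)*5) = 157*√(-26) + (7 + 10/7) = 157*(I*√26) + 59/7 = 157*I*√26 + 59/7 = 59/7 + 157*I*√26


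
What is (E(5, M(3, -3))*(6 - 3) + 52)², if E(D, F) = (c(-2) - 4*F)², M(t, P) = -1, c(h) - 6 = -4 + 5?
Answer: 172225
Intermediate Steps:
c(h) = 7 (c(h) = 6 + (-4 + 5) = 6 + 1 = 7)
E(D, F) = (7 - 4*F)²
(E(5, M(3, -3))*(6 - 3) + 52)² = ((-7 + 4*(-1))²*(6 - 3) + 52)² = ((-7 - 4)²*3 + 52)² = ((-11)²*3 + 52)² = (121*3 + 52)² = (363 + 52)² = 415² = 172225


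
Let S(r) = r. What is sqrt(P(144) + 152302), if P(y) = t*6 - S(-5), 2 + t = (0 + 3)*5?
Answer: sqrt(152385) ≈ 390.37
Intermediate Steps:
t = 13 (t = -2 + (0 + 3)*5 = -2 + 3*5 = -2 + 15 = 13)
P(y) = 83 (P(y) = 13*6 - 1*(-5) = 78 + 5 = 83)
sqrt(P(144) + 152302) = sqrt(83 + 152302) = sqrt(152385)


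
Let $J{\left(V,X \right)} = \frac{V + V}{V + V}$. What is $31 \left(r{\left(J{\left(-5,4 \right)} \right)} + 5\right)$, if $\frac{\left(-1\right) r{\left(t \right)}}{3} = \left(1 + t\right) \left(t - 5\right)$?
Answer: $899$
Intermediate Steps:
$J{\left(V,X \right)} = 1$ ($J{\left(V,X \right)} = \frac{2 V}{2 V} = 2 V \frac{1}{2 V} = 1$)
$r{\left(t \right)} = - 3 \left(1 + t\right) \left(-5 + t\right)$ ($r{\left(t \right)} = - 3 \left(1 + t\right) \left(t - 5\right) = - 3 \left(1 + t\right) \left(-5 + t\right)$)
$31 \left(r{\left(J{\left(-5,4 \right)} \right)} + 5\right) = 31 \left(\left(15 - 3 \cdot 1^{2} + 12 \cdot 1\right) + 5\right) = 31 \left(\left(15 - 3 + 12\right) + 5\right) = 31 \left(24 + 5\right) = 31 \cdot 29 = 899$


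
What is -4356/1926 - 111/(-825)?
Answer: -62591/29425 ≈ -2.1271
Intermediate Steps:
-4356/1926 - 111/(-825) = -4356*1/1926 - 111*(-1/825) = -242/107 + 37/275 = -62591/29425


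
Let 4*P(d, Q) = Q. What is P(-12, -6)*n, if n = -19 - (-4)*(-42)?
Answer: 561/2 ≈ 280.50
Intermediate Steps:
n = -187 (n = -19 - 1*168 = -19 - 168 = -187)
P(d, Q) = Q/4
P(-12, -6)*n = ((¼)*(-6))*(-187) = -3/2*(-187) = 561/2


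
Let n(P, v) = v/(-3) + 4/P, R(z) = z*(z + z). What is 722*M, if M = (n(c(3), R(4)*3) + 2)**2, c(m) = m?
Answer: 5339912/9 ≈ 5.9332e+5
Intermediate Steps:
R(z) = 2*z**2 (R(z) = z*(2*z) = 2*z**2)
n(P, v) = 4/P - v/3 (n(P, v) = v*(-1/3) + 4/P = -v/3 + 4/P = 4/P - v/3)
M = 7396/9 (M = ((4/3 - 2*4**2*3/3) + 2)**2 = ((4*(1/3) - 2*16*3/3) + 2)**2 = ((4/3 - 32*3/3) + 2)**2 = ((4/3 - 1/3*96) + 2)**2 = ((4/3 - 32) + 2)**2 = (-92/3 + 2)**2 = (-86/3)**2 = 7396/9 ≈ 821.78)
722*M = 722*(7396/9) = 5339912/9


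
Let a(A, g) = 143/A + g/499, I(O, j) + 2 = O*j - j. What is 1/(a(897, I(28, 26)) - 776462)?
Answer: -34431/26734309333 ≈ -1.2879e-6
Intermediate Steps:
I(O, j) = -2 - j + O*j (I(O, j) = -2 + (O*j - j) = -2 + (-j + O*j) = -2 - j + O*j)
a(A, g) = 143/A + g/499 (a(A, g) = 143/A + g*(1/499) = 143/A + g/499)
1/(a(897, I(28, 26)) - 776462) = 1/((143/897 + (-2 - 1*26 + 28*26)/499) - 776462) = 1/((143*(1/897) + (-2 - 26 + 728)/499) - 776462) = 1/((11/69 + (1/499)*700) - 776462) = 1/((11/69 + 700/499) - 776462) = 1/(53789/34431 - 776462) = 1/(-26734309333/34431) = -34431/26734309333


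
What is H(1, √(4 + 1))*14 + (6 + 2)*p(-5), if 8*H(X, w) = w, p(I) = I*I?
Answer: 200 + 7*√5/4 ≈ 203.91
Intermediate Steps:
p(I) = I²
H(X, w) = w/8
H(1, √(4 + 1))*14 + (6 + 2)*p(-5) = (√(4 + 1)/8)*14 + (6 + 2)*(-5)² = (√5/8)*14 + 8*25 = 7*√5/4 + 200 = 200 + 7*√5/4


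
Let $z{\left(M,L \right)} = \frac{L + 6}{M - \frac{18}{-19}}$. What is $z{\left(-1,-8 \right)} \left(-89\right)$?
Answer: $-3382$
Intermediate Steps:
$z{\left(M,L \right)} = \frac{6 + L}{\frac{18}{19} + M}$ ($z{\left(M,L \right)} = \frac{6 + L}{M - - \frac{18}{19}} = \frac{6 + L}{M + \frac{18}{19}} = \frac{6 + L}{\frac{18}{19} + M}$)
$z{\left(-1,-8 \right)} \left(-89\right) = \frac{19 \left(6 - 8\right)}{18 + 19 \left(-1\right)} \left(-89\right) = 19 \frac{1}{18 - 19} \left(-2\right) \left(-89\right) = 19 \frac{1}{-1} \left(-2\right) \left(-89\right) = 19 \left(-1\right) \left(-2\right) \left(-89\right) = 38 \left(-89\right) = -3382$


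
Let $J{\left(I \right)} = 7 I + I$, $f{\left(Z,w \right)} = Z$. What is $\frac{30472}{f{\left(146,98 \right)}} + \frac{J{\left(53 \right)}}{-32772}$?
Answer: $\frac{124820810}{598089} \approx 208.7$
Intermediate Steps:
$J{\left(I \right)} = 8 I$
$\frac{30472}{f{\left(146,98 \right)}} + \frac{J{\left(53 \right)}}{-32772} = \frac{30472}{146} + \frac{8 \cdot 53}{-32772} = 30472 \cdot \frac{1}{146} + 424 \left(- \frac{1}{32772}\right) = \frac{15236}{73} - \frac{106}{8193} = \frac{124820810}{598089}$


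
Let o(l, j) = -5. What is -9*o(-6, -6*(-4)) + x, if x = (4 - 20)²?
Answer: 301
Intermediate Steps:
x = 256 (x = (-16)² = 256)
-9*o(-6, -6*(-4)) + x = -9*(-5) + 256 = 45 + 256 = 301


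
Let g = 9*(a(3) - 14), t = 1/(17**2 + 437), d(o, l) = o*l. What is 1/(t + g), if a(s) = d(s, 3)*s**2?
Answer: 726/437779 ≈ 0.0016584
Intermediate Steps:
d(o, l) = l*o
a(s) = 3*s**3 (a(s) = (3*s)*s**2 = 3*s**3)
t = 1/726 (t = 1/(289 + 437) = 1/726 ≈ 0.0013774)
g = 603 (g = 9*(3*3**3 - 14) = 9*(3*27 - 14) = 9*(81 - 14) = 9*67 = 603)
1/(t + g) = 1/(1/726 + 603) = 1/(437779/726) = 726/437779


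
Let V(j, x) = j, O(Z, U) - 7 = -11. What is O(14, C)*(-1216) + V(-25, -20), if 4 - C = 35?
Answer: 4839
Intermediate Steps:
C = -31 (C = 4 - 1*35 = 4 - 35 = -31)
O(Z, U) = -4 (O(Z, U) = 7 - 11 = -4)
O(14, C)*(-1216) + V(-25, -20) = -4*(-1216) - 25 = 4864 - 25 = 4839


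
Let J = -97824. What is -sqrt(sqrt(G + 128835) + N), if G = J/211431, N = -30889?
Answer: -I*sqrt(153425895563281 - 70477*sqrt(639922116884699))/70477 ≈ -174.73*I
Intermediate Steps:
G = -32608/70477 (G = -97824/211431 = -97824*1/211431 = -32608/70477 ≈ -0.46268)
-sqrt(sqrt(G + 128835) + N) = -sqrt(sqrt(-32608/70477 + 128835) - 30889) = -sqrt(sqrt(9079871687/70477) - 30889) = -sqrt(sqrt(639922116884699)/70477 - 30889) = -sqrt(-30889 + sqrt(639922116884699)/70477)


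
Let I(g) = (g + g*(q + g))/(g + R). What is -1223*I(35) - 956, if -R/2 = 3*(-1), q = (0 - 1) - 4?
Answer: -1366151/41 ≈ -33321.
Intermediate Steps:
q = -5 (q = -1 - 4 = -5)
R = 6 (R = -6*(-1) = -2*(-3) = 6)
I(g) = (g + g*(-5 + g))/(6 + g) (I(g) = (g + g*(-5 + g))/(g + 6) = (g + g*(-5 + g))/(6 + g))
-1223*I(35) - 956 = -42805*(-4 + 35)/(6 + 35) - 956 = -42805*31/41 - 956 = -1223*1085/41 - 956 = -1326955/41 - 956 = -1366151/41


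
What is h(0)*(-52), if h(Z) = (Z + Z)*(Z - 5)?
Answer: 0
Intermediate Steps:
h(Z) = 2*Z*(-5 + Z) (h(Z) = (2*Z)*(-5 + Z) = 2*Z*(-5 + Z))
h(0)*(-52) = (2*0*(-5 + 0))*(-52) = (2*0*(-5))*(-52) = 0*(-52) = 0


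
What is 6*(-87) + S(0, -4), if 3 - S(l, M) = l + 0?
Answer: -519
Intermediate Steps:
S(l, M) = 3 - l (S(l, M) = 3 - (l + 0) = 3 - l)
6*(-87) + S(0, -4) = 6*(-87) + (3 - 1*0) = -522 + (3 + 0) = -522 + 3 = -519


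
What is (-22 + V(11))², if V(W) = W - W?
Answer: 484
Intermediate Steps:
V(W) = 0
(-22 + V(11))² = (-22 + 0)² = (-22)² = 484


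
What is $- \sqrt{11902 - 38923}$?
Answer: $- i \sqrt{27021} \approx - 164.38 i$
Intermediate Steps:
$- \sqrt{11902 - 38923} = - \sqrt{-27021} = - i \sqrt{27021}$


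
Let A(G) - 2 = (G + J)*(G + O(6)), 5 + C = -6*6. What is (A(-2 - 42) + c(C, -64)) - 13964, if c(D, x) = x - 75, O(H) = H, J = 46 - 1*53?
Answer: -12163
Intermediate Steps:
J = -7 (J = 46 - 53 = -7)
C = -41 (C = -5 - 6*6 = -5 - 36 = -41)
c(D, x) = -75 + x
A(G) = 2 + (-7 + G)*(6 + G) (A(G) = 2 + (G - 7)*(G + 6) = 2 + (-7 + G)*(6 + G))
(A(-2 - 42) + c(C, -64)) - 13964 = ((-40 + (-2 - 42)² - (-2 - 42)) + (-75 - 64)) - 13964 = ((-40 + (-44)² - 1*(-44)) - 139) - 13964 = ((-40 + 1936 + 44) - 139) - 13964 = (1940 - 139) - 13964 = 1801 - 13964 = -12163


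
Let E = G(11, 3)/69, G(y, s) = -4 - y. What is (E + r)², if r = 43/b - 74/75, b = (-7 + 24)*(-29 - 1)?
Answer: 5709766969/3439822500 ≈ 1.6599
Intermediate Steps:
b = -510 (b = 17*(-30) = -510)
E = -5/23 (E = (-4 - 1*11)/69 = (-4 - 11)*(1/69) = -15*1/69 = -5/23 ≈ -0.21739)
r = -2731/2550 (r = 43/(-510) - 74/75 = 43*(-1/510) - 74*1/75 = -43/510 - 74/75 = -2731/2550 ≈ -1.0710)
(E + r)² = (-5/23 - 2731/2550)² = (-75563/58650)² = 5709766969/3439822500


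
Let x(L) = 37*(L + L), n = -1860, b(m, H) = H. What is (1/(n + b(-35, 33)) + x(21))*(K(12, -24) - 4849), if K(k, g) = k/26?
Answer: -178954904867/23751 ≈ -7.5346e+6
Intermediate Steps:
K(k, g) = k/26 (K(k, g) = k*(1/26) = k/26)
x(L) = 74*L (x(L) = 37*(2*L) = 74*L)
(1/(n + b(-35, 33)) + x(21))*(K(12, -24) - 4849) = (1/(-1860 + 33) + 74*21)*((1/26)*12 - 4849) = (1/(-1827) + 1554)*(6/13 - 4849) = (-1/1827 + 1554)*(-63031/13) = (2839157/1827)*(-63031/13) = -178954904867/23751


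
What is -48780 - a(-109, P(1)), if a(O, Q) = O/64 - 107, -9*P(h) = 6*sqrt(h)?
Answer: -3114963/64 ≈ -48671.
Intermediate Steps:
P(h) = -2*sqrt(h)/3
a(O, Q) = -107 + O/64 (a(O, Q) = O/64 - 107 = -107 + O/64)
-48780 - a(-109, P(1)) = -48780 - (-107 + (1/64)*(-109)) = -48780 - (-107 - 109/64) = -48780 - 1*(-6957/64) = -48780 + 6957/64 = -3114963/64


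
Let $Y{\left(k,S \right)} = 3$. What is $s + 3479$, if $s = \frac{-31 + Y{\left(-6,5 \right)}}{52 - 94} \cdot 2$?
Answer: $\frac{10441}{3} \approx 3480.3$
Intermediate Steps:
$s = \frac{4}{3}$ ($s = \frac{-31 + 3}{52 - 94} \cdot 2 = - \frac{28}{-42} \cdot 2 = \left(-28\right) \left(- \frac{1}{42}\right) 2 = \frac{2}{3} \cdot 2 = \frac{4}{3} \approx 1.3333$)
$s + 3479 = \frac{4}{3} + 3479 = \frac{10441}{3}$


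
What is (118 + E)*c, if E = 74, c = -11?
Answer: -2112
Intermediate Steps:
(118 + E)*c = (118 + 74)*(-11) = 192*(-11) = -2112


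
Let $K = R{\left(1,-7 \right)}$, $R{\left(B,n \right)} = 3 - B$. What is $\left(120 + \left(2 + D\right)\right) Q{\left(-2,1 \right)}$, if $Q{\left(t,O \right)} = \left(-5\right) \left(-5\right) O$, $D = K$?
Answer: $3100$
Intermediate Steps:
$K = 2$ ($K = 3 - 1 = 2$)
$D = 2$
$Q{\left(t,O \right)} = 25 O$
$\left(120 + \left(2 + D\right)\right) Q{\left(-2,1 \right)} = \left(120 + \left(2 + 2\right)\right) 25 \cdot 1 = \left(120 + 4\right) 25 = 124 \cdot 25 = 3100$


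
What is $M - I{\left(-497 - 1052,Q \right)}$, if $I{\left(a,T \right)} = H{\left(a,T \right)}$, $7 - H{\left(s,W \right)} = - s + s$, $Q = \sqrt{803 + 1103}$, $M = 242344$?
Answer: $242337$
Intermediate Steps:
$Q = \sqrt{1906} \approx 43.658$
$H{\left(s,W \right)} = 7$ ($H{\left(s,W \right)} = 7 - \left(- s + s\right) = 7 - 0 = 7 + 0 = 7$)
$I{\left(a,T \right)} = 7$
$M - I{\left(-497 - 1052,Q \right)} = 242344 - 7 = 242337$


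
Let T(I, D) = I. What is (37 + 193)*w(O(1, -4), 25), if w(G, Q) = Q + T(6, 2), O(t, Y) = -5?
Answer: 7130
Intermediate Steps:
w(G, Q) = 6 + Q (w(G, Q) = Q + 6 = 6 + Q)
(37 + 193)*w(O(1, -4), 25) = (37 + 193)*(6 + 25) = 230*31 = 7130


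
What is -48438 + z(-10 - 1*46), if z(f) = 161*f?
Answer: -57454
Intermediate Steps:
-48438 + z(-10 - 1*46) = -48438 + 161*(-10 - 1*46) = -48438 + 161*(-10 - 46) = -48438 + 161*(-56) = -48438 - 9016 = -57454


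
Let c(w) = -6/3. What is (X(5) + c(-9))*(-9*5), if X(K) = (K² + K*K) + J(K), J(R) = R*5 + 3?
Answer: -3420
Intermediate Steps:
c(w) = -2 (c(w) = -6*⅓ = -2)
J(R) = 3 + 5*R (J(R) = 5*R + 3 = 3 + 5*R)
X(K) = 3 + 2*K² + 5*K (X(K) = (K² + K*K) + (3 + 5*K) = (K² + K²) + (3 + 5*K) = 2*K² + (3 + 5*K) = 3 + 2*K² + 5*K)
(X(5) + c(-9))*(-9*5) = ((3 + 2*5² + 5*5) - 2)*(-9*5) = ((3 + 2*25 + 25) - 2)*(-45) = ((3 + 50 + 25) - 2)*(-45) = (78 - 2)*(-45) = 76*(-45) = -3420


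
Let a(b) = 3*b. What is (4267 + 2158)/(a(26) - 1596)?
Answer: -6425/1518 ≈ -4.2325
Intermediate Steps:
(4267 + 2158)/(a(26) - 1596) = (4267 + 2158)/(3*26 - 1596) = 6425/(78 - 1596) = 6425/(-1518) = 6425*(-1/1518) = -6425/1518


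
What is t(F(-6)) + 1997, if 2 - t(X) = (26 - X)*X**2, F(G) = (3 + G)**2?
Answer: 622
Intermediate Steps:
t(X) = 2 - X**2*(26 - X) (t(X) = 2 - (26 - X)*X**2 = 2 - X**2*(26 - X))
t(F(-6)) + 1997 = (2 + ((3 - 6)**2)**3 - 26*(3 - 6)**4) + 1997 = (2 + ((-3)**2)**3 - 26*((-3)**2)**2) + 1997 = (2 + 9**3 - 26*9**2) + 1997 = (2 + 729 - 26*81) + 1997 = (2 + 729 - 2106) + 1997 = -1375 + 1997 = 622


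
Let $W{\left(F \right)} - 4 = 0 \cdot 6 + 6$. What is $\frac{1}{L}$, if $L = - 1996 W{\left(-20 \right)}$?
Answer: $- \frac{1}{19960} \approx -5.01 \cdot 10^{-5}$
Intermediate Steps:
$W{\left(F \right)} = 10$ ($W{\left(F \right)} = 4 + \left(0 \cdot 6 + 6\right) = 4 + \left(0 + 6\right) = 4 + 6 = 10$)
$L = -19960$ ($L = \left(-1996\right) 10 = -19960$)
$\frac{1}{L} = \frac{1}{-19960} = - \frac{1}{19960}$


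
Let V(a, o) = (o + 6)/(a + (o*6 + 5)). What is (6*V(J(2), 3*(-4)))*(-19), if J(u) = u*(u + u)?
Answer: -684/59 ≈ -11.593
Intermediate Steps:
J(u) = 2*u² (J(u) = u*(2*u) = 2*u²)
V(a, o) = (6 + o)/(5 + a + 6*o) (V(a, o) = (6 + o)/(a + (6*o + 5)) = (6 + o)/(a + (5 + 6*o)) = (6 + o)/(5 + a + 6*o))
(6*V(J(2), 3*(-4)))*(-19) = (6*((6 + 3*(-4))/(5 + 2*2² + 6*(3*(-4)))))*(-19) = (6*((6 - 12)/(5 + 2*4 + 6*(-12))))*(-19) = (6*(-6/(5 + 8 - 72)))*(-19) = (6*(-6/(-59)))*(-19) = (6*(-1/59*(-6)))*(-19) = (6*(6/59))*(-19) = (36/59)*(-19) = -684/59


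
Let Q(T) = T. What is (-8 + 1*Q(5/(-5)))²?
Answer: 81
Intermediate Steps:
(-8 + 1*Q(5/(-5)))² = (-8 + 1*(5/(-5)))² = (-8 + 1*(5*(-⅕)))² = (-8 + 1*(-1))² = (-8 - 1)² = (-9)² = 81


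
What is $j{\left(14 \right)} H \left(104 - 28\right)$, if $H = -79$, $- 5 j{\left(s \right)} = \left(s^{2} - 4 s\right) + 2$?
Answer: $\frac{852568}{5} \approx 1.7051 \cdot 10^{5}$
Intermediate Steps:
$j{\left(s \right)} = - \frac{2}{5} - \frac{s^{2}}{5} + \frac{4 s}{5}$ ($j{\left(s \right)} = - \frac{\left(s^{2} - 4 s\right) + 2}{5} = - \frac{2 + s^{2} - 4 s}{5} = - \frac{2}{5} - \frac{s^{2}}{5} + \frac{4 s}{5}$)
$j{\left(14 \right)} H \left(104 - 28\right) = \left(- \frac{2}{5} - \frac{14^{2}}{5} + \frac{4}{5} \cdot 14\right) \left(-79\right) \left(104 - 28\right) = \left(- \frac{2}{5} - \frac{196}{5} + \frac{56}{5}\right) \left(-79\right) 76 = \left(- \frac{142}{5}\right) \left(-79\right) 76 = \frac{11218}{5} \cdot 76 = \frac{852568}{5}$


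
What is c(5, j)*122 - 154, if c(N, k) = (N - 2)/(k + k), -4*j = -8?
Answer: -125/2 ≈ -62.500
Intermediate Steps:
j = 2 (j = -¼*(-8) = 2)
c(N, k) = (-2 + N)/(2*k) (c(N, k) = (-2 + N)/((2*k)) = (-2 + N)*(1/(2*k)) = (-2 + N)/(2*k))
c(5, j)*122 - 154 = ((½)*(-2 + 5)/2)*122 - 154 = ((½)*(½)*3)*122 - 154 = (¾)*122 - 154 = 183/2 - 154 = -125/2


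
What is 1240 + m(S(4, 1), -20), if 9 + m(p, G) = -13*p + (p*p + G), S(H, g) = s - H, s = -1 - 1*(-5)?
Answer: 1211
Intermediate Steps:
s = 4 (s = -1 + 5 = 4)
S(H, g) = 4 - H
m(p, G) = -9 + G + p² - 13*p (m(p, G) = -9 + (-13*p + (p*p + G)) = -9 + (-13*p + (p² + G)) = -9 + (-13*p + (G + p²)) = -9 + (G + p² - 13*p) = -9 + G + p² - 13*p)
1240 + m(S(4, 1), -20) = 1240 + (-9 - 20 + (4 - 1*4)² - 13*(4 - 1*4)) = 1240 + (-9 - 20 + (4 - 4)² - 13*(4 - 4)) = 1240 + (-9 - 20 + 0² - 13*0) = 1240 + (-9 - 20 + 0 + 0) = 1240 - 29 = 1211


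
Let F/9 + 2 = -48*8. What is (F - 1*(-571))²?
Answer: 8427409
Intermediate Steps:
F = -3474 (F = -18 + 9*(-48*8) = -18 + 9*(-384) = -18 - 3456 = -3474)
(F - 1*(-571))² = (-3474 - 1*(-571))² = (-3474 + 571)² = (-2903)² = 8427409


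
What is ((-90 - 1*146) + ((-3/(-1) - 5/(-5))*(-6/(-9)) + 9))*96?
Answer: -21536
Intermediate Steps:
((-90 - 1*146) + ((-3/(-1) - 5/(-5))*(-6/(-9)) + 9))*96 = ((-90 - 146) + ((-3*(-1) - 5*(-1/5))*(-6*(-1/9)) + 9))*96 = (-236 + ((3 + 1)*(2/3) + 9))*96 = (-236 + (4*(2/3) + 9))*96 = (-236 + (8/3 + 9))*96 = (-236 + 35/3)*96 = -673/3*96 = -21536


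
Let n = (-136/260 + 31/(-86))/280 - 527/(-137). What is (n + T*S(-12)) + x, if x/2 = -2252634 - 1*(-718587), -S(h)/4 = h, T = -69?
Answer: -658608135770643/214432400 ≈ -3.0714e+6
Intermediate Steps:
n = 824183757/214432400 (n = (-136*1/260 + 31*(-1/86))*(1/280) - 527*(-1/137) = (-34/65 - 31/86)*(1/280) + 527/137 = -4939/5590*1/280 + 527/137 = -4939/1565200 + 527/137 = 824183757/214432400 ≈ 3.8436)
S(h) = -4*h
x = -3068094 (x = 2*(-2252634 - 1*(-718587)) = 2*(-2252634 + 718587) = 2*(-1534047) = -3068094)
(n + T*S(-12)) + x = (824183757/214432400 - (-276)*(-12)) - 3068094 = (824183757/214432400 - 69*48) - 3068094 = (824183757/214432400 - 3312) - 3068094 = -709375925043/214432400 - 3068094 = -658608135770643/214432400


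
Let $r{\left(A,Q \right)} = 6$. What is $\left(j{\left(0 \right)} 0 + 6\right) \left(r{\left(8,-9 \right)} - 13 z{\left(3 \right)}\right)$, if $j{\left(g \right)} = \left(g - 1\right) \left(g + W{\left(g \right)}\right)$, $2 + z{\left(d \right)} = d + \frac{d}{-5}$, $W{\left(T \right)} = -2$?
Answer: $\frac{24}{5} \approx 4.8$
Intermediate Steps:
$z{\left(d \right)} = -2 + \frac{4 d}{5}$ ($z{\left(d \right)} = -2 + \left(d + \frac{d}{-5}\right) = -2 + \left(d + d \left(- \frac{1}{5}\right)\right) = -2 + \left(d - \frac{d}{5}\right) = -2 + \frac{4 d}{5}$)
$j{\left(g \right)} = \left(-1 + g\right) \left(-2 + g\right)$ ($j{\left(g \right)} = \left(g - 1\right) \left(g - 2\right) = \left(-1 + g\right) \left(-2 + g\right)$)
$\left(j{\left(0 \right)} 0 + 6\right) \left(r{\left(8,-9 \right)} - 13 z{\left(3 \right)}\right) = \left(\left(2 + 0^{2} - 0\right) 0 + 6\right) \left(6 - 13 \left(-2 + \frac{4}{5} \cdot 3\right)\right) = \left(\left(2 + 0 + 0\right) 0 + 6\right) \left(6 - 13 \left(-2 + \frac{12}{5}\right)\right) = \left(2 \cdot 0 + 6\right) \left(6 - \frac{26}{5}\right) = \left(0 + 6\right) \left(6 - \frac{26}{5}\right) = 6 \cdot \frac{4}{5} = \frac{24}{5}$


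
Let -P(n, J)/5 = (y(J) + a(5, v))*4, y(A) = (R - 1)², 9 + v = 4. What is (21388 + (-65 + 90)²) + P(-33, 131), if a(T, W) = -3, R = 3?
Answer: 21993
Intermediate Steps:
v = -5 (v = -9 + 4 = -5)
y(A) = 4 (y(A) = (3 - 1)² = 2² = 4)
P(n, J) = -20 (P(n, J) = -5*(4 - 3)*4 = -5*4 = -20)
(21388 + (-65 + 90)²) + P(-33, 131) = (21388 + (-65 + 90)²) - 20 = (21388 + 25²) - 20 = (21388 + 625) - 20 = 22013 - 20 = 21993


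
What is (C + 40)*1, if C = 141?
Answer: 181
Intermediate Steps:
(C + 40)*1 = (141 + 40)*1 = 181*1 = 181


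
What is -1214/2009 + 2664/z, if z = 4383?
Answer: 3446/978383 ≈ 0.0035221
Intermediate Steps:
-1214/2009 + 2664/z = -1214/2009 + 2664/4383 = -1214*1/2009 + 2664*(1/4383) = -1214/2009 + 296/487 = 3446/978383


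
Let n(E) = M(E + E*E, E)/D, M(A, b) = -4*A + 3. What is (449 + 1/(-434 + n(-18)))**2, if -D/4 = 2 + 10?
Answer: 8614794399409/42732369 ≈ 2.0160e+5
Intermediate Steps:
D = -48 (D = -4*(2 + 10) = -4*12 = -48)
M(A, b) = 3 - 4*A
n(E) = -1/16 + E/12 + E**2/12 (n(E) = (3 - 4*(E + E*E))/(-48) = (3 - 4*(E + E**2))*(-1/48) = (3 + (-4*E - 4*E**2))*(-1/48) = (3 - 4*E - 4*E**2)*(-1/48) = -1/16 + E/12 + E**2/12)
(449 + 1/(-434 + n(-18)))**2 = (449 + 1/(-434 + (-1/16 + (1/12)*(-18)*(1 - 18))))**2 = (449 + 1/(-434 + (-1/16 + (1/12)*(-18)*(-17))))**2 = (449 + 1/(-434 + (-1/16 + 51/2)))**2 = (449 + 1/(-434 + 407/16))**2 = (449 + 1/(-6537/16))**2 = (449 - 16/6537)**2 = (2935097/6537)**2 = 8614794399409/42732369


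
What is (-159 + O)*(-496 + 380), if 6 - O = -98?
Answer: 6380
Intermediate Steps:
O = 104 (O = 6 - 1*(-98) = 6 + 98 = 104)
(-159 + O)*(-496 + 380) = (-159 + 104)*(-496 + 380) = -55*(-116) = 6380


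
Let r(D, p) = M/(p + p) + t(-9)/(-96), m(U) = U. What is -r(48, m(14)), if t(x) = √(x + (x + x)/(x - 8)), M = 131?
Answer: -131/28 + I*√255/544 ≈ -4.6786 + 0.029354*I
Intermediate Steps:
t(x) = √(x + 2*x/(-8 + x)) (t(x) = √(x + (2*x)/(-8 + x)) = √(x + 2*x/(-8 + x)))
r(D, p) = 131/(2*p) - I*√255/544 (r(D, p) = 131/(p + p) + √(-9*(-6 - 9)/(-8 - 9))/(-96) = 131/((2*p)) + √(-9*(-15)/(-17))*(-1/96) = 131*(1/(2*p)) + √(-9*(-1/17)*(-15))*(-1/96) = 131/(2*p) + √(-135/17)*(-1/96) = 131/(2*p) + (3*I*√255/17)*(-1/96) = 131/(2*p) - I*√255/544)
-r(48, m(14)) = -(35632 - 1*I*14*√255)/(544*14) = -(35632 - 14*I*√255)/(544*14) = -(131/28 - I*√255/544) = -131/28 + I*√255/544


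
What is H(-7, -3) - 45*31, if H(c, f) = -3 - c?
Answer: -1391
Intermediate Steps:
H(-7, -3) - 45*31 = (-3 - 1*(-7)) - 45*31 = (-3 + 7) - 1395 = 4 - 1395 = -1391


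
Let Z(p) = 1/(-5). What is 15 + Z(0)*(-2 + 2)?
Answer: 15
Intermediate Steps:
Z(p) = -⅕ (Z(p) = 1*(-⅕) = -⅕)
15 + Z(0)*(-2 + 2) = 15 - (-2 + 2)/5 = 15 - ⅕*0 = 15 + 0 = 15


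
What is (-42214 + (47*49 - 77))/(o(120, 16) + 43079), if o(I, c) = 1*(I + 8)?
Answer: -39988/43207 ≈ -0.92550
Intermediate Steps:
o(I, c) = 8 + I (o(I, c) = 1*(8 + I) = 8 + I)
(-42214 + (47*49 - 77))/(o(120, 16) + 43079) = (-42214 + (47*49 - 77))/((8 + 120) + 43079) = (-42214 + (2303 - 77))/(128 + 43079) = (-42214 + 2226)/43207 = -39988*1/43207 = -39988/43207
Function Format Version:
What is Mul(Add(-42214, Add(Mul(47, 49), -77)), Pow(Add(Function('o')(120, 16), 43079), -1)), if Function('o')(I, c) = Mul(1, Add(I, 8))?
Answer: Rational(-39988, 43207) ≈ -0.92550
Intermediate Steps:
Function('o')(I, c) = Add(8, I) (Function('o')(I, c) = Mul(1, Add(8, I)) = Add(8, I))
Mul(Add(-42214, Add(Mul(47, 49), -77)), Pow(Add(Function('o')(120, 16), 43079), -1)) = Mul(Add(-42214, Add(Mul(47, 49), -77)), Pow(Add(Add(8, 120), 43079), -1)) = Mul(Add(-42214, Add(2303, -77)), Pow(Add(128, 43079), -1)) = Mul(Add(-42214, 2226), Pow(43207, -1)) = Mul(-39988, Rational(1, 43207)) = Rational(-39988, 43207)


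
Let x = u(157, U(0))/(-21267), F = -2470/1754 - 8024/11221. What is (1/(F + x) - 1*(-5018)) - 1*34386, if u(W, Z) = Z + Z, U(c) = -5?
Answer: -13047683219961227/444275195291 ≈ -29368.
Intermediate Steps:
F = -20894983/9840817 (F = -2470*1/1754 - 8024*1/11221 = -1235/877 - 8024/11221 = -20894983/9840817 ≈ -2.1233)
u(W, Z) = 2*Z
x = 10/21267 (x = (2*(-5))/(-21267) = -10*(-1/21267) = 10/21267 ≈ 0.00047021)
(1/(F + x) - 1*(-5018)) - 1*34386 = (1/(-20894983/9840817 + 10/21267) - 1*(-5018)) - 1*34386 = (1/(-444275195291/209284655139) + 5018) - 34386 = (-209284655139/444275195291 + 5018) - 34386 = 2229163645315099/444275195291 - 34386 = -13047683219961227/444275195291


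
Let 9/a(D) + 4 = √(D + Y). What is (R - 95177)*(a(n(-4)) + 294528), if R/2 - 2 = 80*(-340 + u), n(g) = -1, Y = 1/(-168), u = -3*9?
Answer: -129494872724064/2857 + 36010962*I*√42/2857 ≈ -4.5325e+10 + 81686.0*I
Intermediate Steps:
u = -27
Y = -1/168 ≈ -0.0059524
R = -58716 (R = 4 + 2*(80*(-340 - 27)) = 4 + 2*(80*(-367)) = 4 + 2*(-29360) = 4 - 58720 = -58716)
a(D) = 9/(-4 + √(-1/168 + D)) (a(D) = 9/(-4 + √(D - 1/168)) = 9/(-4 + √(-1/168 + D)))
(R - 95177)*(a(n(-4)) + 294528) = (-58716 - 95177)*(756/(-336 + √42*√(-1 + 168*(-1))) + 294528) = -153893*(756/(-336 + √42*√(-1 - 168)) + 294528) = -153893*(756/(-336 + √42*√(-169)) + 294528) = -153893*(756/(-336 + √42*(13*I)) + 294528) = -153893*(756/(-336 + 13*I*√42) + 294528) = -153893*(294528 + 756/(-336 + 13*I*√42)) = -45325797504 - 116343108/(-336 + 13*I*√42)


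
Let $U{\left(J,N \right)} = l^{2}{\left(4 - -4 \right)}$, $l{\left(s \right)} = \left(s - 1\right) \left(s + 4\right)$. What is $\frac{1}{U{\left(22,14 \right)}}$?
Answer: $\frac{1}{7056} \approx 0.00014172$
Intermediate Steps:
$l{\left(s \right)} = \left(-1 + s\right) \left(4 + s\right)$
$U{\left(J,N \right)} = 7056$ ($U{\left(J,N \right)} = \left(-4 + \left(4 - -4\right)^{2} + 3 \left(4 - -4\right)\right)^{2} = \left(-4 + \left(4 + 4\right)^{2} + 3 \left(4 + 4\right)\right)^{2} = \left(-4 + 8^{2} + 3 \cdot 8\right)^{2} = \left(-4 + 64 + 24\right)^{2} = 84^{2} = 7056$)
$\frac{1}{U{\left(22,14 \right)}} = \frac{1}{7056}$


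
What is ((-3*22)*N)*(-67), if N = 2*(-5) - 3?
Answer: -57486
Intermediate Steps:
N = -13 (N = -10 - 3 = -13)
((-3*22)*N)*(-67) = (-3*22*(-13))*(-67) = -66*(-13)*(-67) = 858*(-67) = -57486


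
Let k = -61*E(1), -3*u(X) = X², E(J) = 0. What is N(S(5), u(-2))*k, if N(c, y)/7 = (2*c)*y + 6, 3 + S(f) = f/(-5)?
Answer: 0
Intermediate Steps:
S(f) = -3 - f/5 (S(f) = -3 + f/(-5) = -3 + f*(-⅕) = -3 - f/5)
u(X) = -X²/3
N(c, y) = 42 + 14*c*y (N(c, y) = 7*((2*c)*y + 6) = 7*(2*c*y + 6) = 7*(6 + 2*c*y) = 42 + 14*c*y)
k = 0 (k = -61*0 = 0)
N(S(5), u(-2))*k = (42 + 14*(-3 - ⅕*5)*(-⅓*(-2)²))*0 = (42 + 14*(-3 - 1)*(-⅓*4))*0 = (42 + 14*(-4)*(-4/3))*0 = (42 + 224/3)*0 = (350/3)*0 = 0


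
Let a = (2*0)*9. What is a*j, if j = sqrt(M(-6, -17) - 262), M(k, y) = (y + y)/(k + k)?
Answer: 0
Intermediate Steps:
M(k, y) = y/k (M(k, y) = (2*y)/((2*k)) = (2*y)*(1/(2*k)) = y/k)
j = I*sqrt(9330)/6 (j = sqrt(-17/(-6) - 262) = sqrt(-17*(-1/6) - 262) = sqrt(17/6 - 262) = sqrt(-1555/6) = I*sqrt(9330)/6 ≈ 16.099*I)
a = 0 (a = 0*9 = 0)
a*j = 0*(I*sqrt(9330)/6) = 0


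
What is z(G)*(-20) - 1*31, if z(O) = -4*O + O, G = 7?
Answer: 389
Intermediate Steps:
z(O) = -3*O
z(G)*(-20) - 1*31 = -3*7*(-20) - 1*31 = -21*(-20) - 31 = 420 - 31 = 389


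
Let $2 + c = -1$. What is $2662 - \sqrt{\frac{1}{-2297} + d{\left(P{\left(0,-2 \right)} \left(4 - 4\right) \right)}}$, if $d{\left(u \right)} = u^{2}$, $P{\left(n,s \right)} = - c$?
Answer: $2662 - \frac{i \sqrt{2297}}{2297} \approx 2662.0 - 0.020865 i$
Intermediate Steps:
$c = -3$ ($c = -2 - 1 = -3$)
$P{\left(n,s \right)} = 3$ ($P{\left(n,s \right)} = \left(-1\right) \left(-3\right) = 3$)
$2662 - \sqrt{\frac{1}{-2297} + d{\left(P{\left(0,-2 \right)} \left(4 - 4\right) \right)}} = 2662 - \sqrt{\frac{1}{-2297} + \left(3 \left(4 - 4\right)\right)^{2}} = 2662 - \sqrt{- \frac{1}{2297} + \left(3 \cdot 0\right)^{2}} = 2662 - \sqrt{- \frac{1}{2297} + 0^{2}} = 2662 - \sqrt{- \frac{1}{2297} + 0} = 2662 - \sqrt{- \frac{1}{2297}} = 2662 - \frac{i \sqrt{2297}}{2297}$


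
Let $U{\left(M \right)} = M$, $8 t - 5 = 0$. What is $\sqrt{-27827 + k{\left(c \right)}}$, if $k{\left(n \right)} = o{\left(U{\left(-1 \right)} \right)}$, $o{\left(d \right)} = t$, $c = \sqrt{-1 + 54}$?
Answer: $\frac{i \sqrt{445222}}{4} \approx 166.81 i$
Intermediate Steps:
$c = \sqrt{53} \approx 7.2801$
$t = \frac{5}{8}$ ($t = \frac{5}{8} + \frac{1}{8} \cdot 0 = \frac{5}{8} + 0 = \frac{5}{8} \approx 0.625$)
$o{\left(d \right)} = \frac{5}{8}$
$k{\left(n \right)} = \frac{5}{8}$
$\sqrt{-27827 + k{\left(c \right)}} = \sqrt{-27827 + \frac{5}{8}} = \sqrt{- \frac{222611}{8}} = \frac{i \sqrt{445222}}{4}$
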